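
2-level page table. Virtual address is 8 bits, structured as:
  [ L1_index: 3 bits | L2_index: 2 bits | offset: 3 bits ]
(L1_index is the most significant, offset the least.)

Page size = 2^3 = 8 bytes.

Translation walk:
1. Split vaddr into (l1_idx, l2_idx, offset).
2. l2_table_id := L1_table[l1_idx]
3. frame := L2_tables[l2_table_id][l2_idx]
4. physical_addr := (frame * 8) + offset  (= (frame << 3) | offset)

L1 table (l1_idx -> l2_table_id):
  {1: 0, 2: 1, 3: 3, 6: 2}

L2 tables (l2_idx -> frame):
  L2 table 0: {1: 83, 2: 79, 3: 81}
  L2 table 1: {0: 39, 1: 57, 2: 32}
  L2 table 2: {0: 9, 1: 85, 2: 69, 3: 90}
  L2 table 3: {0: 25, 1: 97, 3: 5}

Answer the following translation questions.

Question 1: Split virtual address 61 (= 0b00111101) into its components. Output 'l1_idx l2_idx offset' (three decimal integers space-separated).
Answer: 1 3 5

Derivation:
vaddr = 61 = 0b00111101
  top 3 bits -> l1_idx = 1
  next 2 bits -> l2_idx = 3
  bottom 3 bits -> offset = 5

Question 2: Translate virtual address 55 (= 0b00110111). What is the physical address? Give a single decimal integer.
vaddr = 55 = 0b00110111
Split: l1_idx=1, l2_idx=2, offset=7
L1[1] = 0
L2[0][2] = 79
paddr = 79 * 8 + 7 = 639

Answer: 639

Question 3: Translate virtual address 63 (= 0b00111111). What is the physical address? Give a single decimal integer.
Answer: 655

Derivation:
vaddr = 63 = 0b00111111
Split: l1_idx=1, l2_idx=3, offset=7
L1[1] = 0
L2[0][3] = 81
paddr = 81 * 8 + 7 = 655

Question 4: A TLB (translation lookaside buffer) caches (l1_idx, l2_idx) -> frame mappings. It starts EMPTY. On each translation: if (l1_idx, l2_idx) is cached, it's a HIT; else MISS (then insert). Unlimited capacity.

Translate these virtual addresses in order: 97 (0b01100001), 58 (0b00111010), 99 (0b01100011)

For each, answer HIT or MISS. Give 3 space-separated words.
vaddr=97: (3,0) not in TLB -> MISS, insert
vaddr=58: (1,3) not in TLB -> MISS, insert
vaddr=99: (3,0) in TLB -> HIT

Answer: MISS MISS HIT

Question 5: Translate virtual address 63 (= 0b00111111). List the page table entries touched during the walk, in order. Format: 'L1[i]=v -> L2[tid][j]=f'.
Answer: L1[1]=0 -> L2[0][3]=81

Derivation:
vaddr = 63 = 0b00111111
Split: l1_idx=1, l2_idx=3, offset=7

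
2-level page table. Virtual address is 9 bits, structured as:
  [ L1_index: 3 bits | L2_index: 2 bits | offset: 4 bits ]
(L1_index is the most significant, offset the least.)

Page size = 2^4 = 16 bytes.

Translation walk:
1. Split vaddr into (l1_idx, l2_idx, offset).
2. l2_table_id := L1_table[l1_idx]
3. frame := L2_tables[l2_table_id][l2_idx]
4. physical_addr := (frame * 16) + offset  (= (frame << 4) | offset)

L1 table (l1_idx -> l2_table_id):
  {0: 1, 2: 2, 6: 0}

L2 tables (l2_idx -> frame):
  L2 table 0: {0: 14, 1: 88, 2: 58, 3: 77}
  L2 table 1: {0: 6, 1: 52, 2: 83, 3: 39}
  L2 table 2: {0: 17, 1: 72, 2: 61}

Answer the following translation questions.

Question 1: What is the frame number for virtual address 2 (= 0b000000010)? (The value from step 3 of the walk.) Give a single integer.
vaddr = 2: l1_idx=0, l2_idx=0
L1[0] = 1; L2[1][0] = 6

Answer: 6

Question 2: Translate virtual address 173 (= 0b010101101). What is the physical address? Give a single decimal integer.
Answer: 989

Derivation:
vaddr = 173 = 0b010101101
Split: l1_idx=2, l2_idx=2, offset=13
L1[2] = 2
L2[2][2] = 61
paddr = 61 * 16 + 13 = 989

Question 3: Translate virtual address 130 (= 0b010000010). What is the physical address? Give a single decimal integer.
vaddr = 130 = 0b010000010
Split: l1_idx=2, l2_idx=0, offset=2
L1[2] = 2
L2[2][0] = 17
paddr = 17 * 16 + 2 = 274

Answer: 274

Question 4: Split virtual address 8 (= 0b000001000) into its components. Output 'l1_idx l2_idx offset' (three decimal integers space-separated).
vaddr = 8 = 0b000001000
  top 3 bits -> l1_idx = 0
  next 2 bits -> l2_idx = 0
  bottom 4 bits -> offset = 8

Answer: 0 0 8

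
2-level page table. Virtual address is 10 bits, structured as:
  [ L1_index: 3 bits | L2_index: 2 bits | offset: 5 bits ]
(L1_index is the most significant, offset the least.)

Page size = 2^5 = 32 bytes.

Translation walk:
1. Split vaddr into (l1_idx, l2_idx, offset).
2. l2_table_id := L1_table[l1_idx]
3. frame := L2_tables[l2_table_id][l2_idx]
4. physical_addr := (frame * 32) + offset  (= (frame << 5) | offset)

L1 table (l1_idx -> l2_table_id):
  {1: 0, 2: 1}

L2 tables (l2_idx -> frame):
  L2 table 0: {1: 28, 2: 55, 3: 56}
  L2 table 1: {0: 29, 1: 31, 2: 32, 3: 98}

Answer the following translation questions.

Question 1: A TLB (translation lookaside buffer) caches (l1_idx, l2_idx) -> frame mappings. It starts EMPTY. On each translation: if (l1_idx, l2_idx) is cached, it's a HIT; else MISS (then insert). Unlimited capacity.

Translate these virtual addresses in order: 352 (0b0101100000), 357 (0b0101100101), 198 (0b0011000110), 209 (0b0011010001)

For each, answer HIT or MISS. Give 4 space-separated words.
vaddr=352: (2,3) not in TLB -> MISS, insert
vaddr=357: (2,3) in TLB -> HIT
vaddr=198: (1,2) not in TLB -> MISS, insert
vaddr=209: (1,2) in TLB -> HIT

Answer: MISS HIT MISS HIT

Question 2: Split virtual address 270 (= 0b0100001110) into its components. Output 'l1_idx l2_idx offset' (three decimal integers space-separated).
vaddr = 270 = 0b0100001110
  top 3 bits -> l1_idx = 2
  next 2 bits -> l2_idx = 0
  bottom 5 bits -> offset = 14

Answer: 2 0 14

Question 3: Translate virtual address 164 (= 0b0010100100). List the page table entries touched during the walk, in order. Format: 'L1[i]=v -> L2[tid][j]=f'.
vaddr = 164 = 0b0010100100
Split: l1_idx=1, l2_idx=1, offset=4

Answer: L1[1]=0 -> L2[0][1]=28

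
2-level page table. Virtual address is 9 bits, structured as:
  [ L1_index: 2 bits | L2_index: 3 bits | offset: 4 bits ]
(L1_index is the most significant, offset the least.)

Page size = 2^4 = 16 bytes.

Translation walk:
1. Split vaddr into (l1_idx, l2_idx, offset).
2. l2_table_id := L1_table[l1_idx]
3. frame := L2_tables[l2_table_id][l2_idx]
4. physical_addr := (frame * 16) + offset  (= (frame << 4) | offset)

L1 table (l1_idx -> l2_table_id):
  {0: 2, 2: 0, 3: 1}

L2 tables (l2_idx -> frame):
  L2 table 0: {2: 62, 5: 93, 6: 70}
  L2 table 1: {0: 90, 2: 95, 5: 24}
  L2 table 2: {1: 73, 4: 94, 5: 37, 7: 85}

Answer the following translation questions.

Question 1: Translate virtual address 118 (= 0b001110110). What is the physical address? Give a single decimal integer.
Answer: 1366

Derivation:
vaddr = 118 = 0b001110110
Split: l1_idx=0, l2_idx=7, offset=6
L1[0] = 2
L2[2][7] = 85
paddr = 85 * 16 + 6 = 1366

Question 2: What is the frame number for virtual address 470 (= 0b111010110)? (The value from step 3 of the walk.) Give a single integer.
Answer: 24

Derivation:
vaddr = 470: l1_idx=3, l2_idx=5
L1[3] = 1; L2[1][5] = 24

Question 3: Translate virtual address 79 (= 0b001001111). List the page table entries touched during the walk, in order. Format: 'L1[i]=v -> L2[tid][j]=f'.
vaddr = 79 = 0b001001111
Split: l1_idx=0, l2_idx=4, offset=15

Answer: L1[0]=2 -> L2[2][4]=94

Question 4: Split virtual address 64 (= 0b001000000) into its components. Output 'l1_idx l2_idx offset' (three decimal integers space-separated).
vaddr = 64 = 0b001000000
  top 2 bits -> l1_idx = 0
  next 3 bits -> l2_idx = 4
  bottom 4 bits -> offset = 0

Answer: 0 4 0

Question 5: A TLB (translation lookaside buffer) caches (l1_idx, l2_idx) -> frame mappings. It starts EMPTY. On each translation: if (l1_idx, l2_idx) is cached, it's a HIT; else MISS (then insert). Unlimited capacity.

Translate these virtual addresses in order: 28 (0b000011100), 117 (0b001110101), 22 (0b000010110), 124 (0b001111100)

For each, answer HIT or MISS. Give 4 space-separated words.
vaddr=28: (0,1) not in TLB -> MISS, insert
vaddr=117: (0,7) not in TLB -> MISS, insert
vaddr=22: (0,1) in TLB -> HIT
vaddr=124: (0,7) in TLB -> HIT

Answer: MISS MISS HIT HIT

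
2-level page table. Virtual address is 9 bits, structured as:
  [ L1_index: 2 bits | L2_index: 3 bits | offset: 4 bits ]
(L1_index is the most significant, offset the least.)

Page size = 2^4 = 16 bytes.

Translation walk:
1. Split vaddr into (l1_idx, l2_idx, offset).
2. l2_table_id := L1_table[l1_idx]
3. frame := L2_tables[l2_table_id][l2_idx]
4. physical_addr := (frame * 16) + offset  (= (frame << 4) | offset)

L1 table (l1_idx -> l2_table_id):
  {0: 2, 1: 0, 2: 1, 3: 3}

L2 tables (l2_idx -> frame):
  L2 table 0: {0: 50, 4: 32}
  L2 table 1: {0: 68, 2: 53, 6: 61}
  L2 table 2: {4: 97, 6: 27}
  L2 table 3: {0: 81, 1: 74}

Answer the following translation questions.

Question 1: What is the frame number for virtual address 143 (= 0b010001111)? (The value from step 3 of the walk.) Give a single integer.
vaddr = 143: l1_idx=1, l2_idx=0
L1[1] = 0; L2[0][0] = 50

Answer: 50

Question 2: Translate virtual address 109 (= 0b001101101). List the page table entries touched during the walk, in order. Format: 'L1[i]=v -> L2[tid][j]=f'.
Answer: L1[0]=2 -> L2[2][6]=27

Derivation:
vaddr = 109 = 0b001101101
Split: l1_idx=0, l2_idx=6, offset=13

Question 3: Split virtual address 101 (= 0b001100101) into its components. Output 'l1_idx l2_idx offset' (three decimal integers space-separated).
Answer: 0 6 5

Derivation:
vaddr = 101 = 0b001100101
  top 2 bits -> l1_idx = 0
  next 3 bits -> l2_idx = 6
  bottom 4 bits -> offset = 5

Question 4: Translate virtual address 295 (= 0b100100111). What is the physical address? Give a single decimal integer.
vaddr = 295 = 0b100100111
Split: l1_idx=2, l2_idx=2, offset=7
L1[2] = 1
L2[1][2] = 53
paddr = 53 * 16 + 7 = 855

Answer: 855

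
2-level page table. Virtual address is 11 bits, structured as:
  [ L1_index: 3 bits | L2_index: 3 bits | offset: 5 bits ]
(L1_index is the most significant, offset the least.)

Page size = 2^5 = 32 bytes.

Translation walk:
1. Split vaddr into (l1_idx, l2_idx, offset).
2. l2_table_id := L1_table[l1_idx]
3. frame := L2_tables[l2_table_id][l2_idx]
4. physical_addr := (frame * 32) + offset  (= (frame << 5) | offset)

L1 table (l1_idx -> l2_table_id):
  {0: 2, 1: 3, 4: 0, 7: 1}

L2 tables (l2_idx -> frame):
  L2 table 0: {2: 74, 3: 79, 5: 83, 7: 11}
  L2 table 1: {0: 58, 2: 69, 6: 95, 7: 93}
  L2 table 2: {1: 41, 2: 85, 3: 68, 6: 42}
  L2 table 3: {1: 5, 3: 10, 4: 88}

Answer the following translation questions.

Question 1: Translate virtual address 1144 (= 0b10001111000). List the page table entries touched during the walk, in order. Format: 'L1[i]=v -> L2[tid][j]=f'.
Answer: L1[4]=0 -> L2[0][3]=79

Derivation:
vaddr = 1144 = 0b10001111000
Split: l1_idx=4, l2_idx=3, offset=24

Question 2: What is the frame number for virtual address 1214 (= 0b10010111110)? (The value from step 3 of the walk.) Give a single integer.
vaddr = 1214: l1_idx=4, l2_idx=5
L1[4] = 0; L2[0][5] = 83

Answer: 83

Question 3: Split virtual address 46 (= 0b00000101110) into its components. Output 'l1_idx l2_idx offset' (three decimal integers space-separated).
vaddr = 46 = 0b00000101110
  top 3 bits -> l1_idx = 0
  next 3 bits -> l2_idx = 1
  bottom 5 bits -> offset = 14

Answer: 0 1 14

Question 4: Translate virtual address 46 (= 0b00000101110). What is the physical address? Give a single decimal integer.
vaddr = 46 = 0b00000101110
Split: l1_idx=0, l2_idx=1, offset=14
L1[0] = 2
L2[2][1] = 41
paddr = 41 * 32 + 14 = 1326

Answer: 1326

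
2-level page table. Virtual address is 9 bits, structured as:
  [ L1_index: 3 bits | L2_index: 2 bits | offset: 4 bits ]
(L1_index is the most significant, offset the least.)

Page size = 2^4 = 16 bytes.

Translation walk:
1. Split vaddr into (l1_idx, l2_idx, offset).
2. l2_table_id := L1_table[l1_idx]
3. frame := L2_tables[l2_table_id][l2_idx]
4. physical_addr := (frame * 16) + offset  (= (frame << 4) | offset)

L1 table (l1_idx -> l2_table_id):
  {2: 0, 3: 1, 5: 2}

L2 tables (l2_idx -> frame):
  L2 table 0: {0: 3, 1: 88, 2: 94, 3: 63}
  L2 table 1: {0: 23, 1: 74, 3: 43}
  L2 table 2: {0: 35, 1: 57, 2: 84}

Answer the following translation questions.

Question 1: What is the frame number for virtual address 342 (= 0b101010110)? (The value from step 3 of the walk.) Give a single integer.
Answer: 57

Derivation:
vaddr = 342: l1_idx=5, l2_idx=1
L1[5] = 2; L2[2][1] = 57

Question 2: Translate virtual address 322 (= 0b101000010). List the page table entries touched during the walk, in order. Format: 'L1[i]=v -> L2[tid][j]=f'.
Answer: L1[5]=2 -> L2[2][0]=35

Derivation:
vaddr = 322 = 0b101000010
Split: l1_idx=5, l2_idx=0, offset=2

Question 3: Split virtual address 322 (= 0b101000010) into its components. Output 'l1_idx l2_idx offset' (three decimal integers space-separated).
vaddr = 322 = 0b101000010
  top 3 bits -> l1_idx = 5
  next 2 bits -> l2_idx = 0
  bottom 4 bits -> offset = 2

Answer: 5 0 2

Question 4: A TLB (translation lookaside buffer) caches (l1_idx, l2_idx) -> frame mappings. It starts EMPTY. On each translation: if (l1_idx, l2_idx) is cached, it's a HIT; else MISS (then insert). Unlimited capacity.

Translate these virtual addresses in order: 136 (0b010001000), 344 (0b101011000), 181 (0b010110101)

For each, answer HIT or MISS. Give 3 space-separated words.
Answer: MISS MISS MISS

Derivation:
vaddr=136: (2,0) not in TLB -> MISS, insert
vaddr=344: (5,1) not in TLB -> MISS, insert
vaddr=181: (2,3) not in TLB -> MISS, insert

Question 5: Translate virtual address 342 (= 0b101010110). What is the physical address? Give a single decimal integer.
Answer: 918

Derivation:
vaddr = 342 = 0b101010110
Split: l1_idx=5, l2_idx=1, offset=6
L1[5] = 2
L2[2][1] = 57
paddr = 57 * 16 + 6 = 918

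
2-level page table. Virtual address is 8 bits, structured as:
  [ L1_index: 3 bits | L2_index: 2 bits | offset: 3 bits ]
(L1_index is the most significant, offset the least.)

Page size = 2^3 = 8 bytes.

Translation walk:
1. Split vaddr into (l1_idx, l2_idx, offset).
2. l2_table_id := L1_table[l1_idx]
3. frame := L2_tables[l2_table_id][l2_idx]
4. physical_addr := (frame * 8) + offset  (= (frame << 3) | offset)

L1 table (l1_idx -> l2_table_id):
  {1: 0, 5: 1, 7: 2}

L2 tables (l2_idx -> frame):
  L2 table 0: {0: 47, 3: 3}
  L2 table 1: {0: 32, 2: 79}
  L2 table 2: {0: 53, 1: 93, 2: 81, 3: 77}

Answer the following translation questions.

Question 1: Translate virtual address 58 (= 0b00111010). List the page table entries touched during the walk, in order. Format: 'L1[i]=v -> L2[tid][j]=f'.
vaddr = 58 = 0b00111010
Split: l1_idx=1, l2_idx=3, offset=2

Answer: L1[1]=0 -> L2[0][3]=3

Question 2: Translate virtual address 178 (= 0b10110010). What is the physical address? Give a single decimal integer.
Answer: 634

Derivation:
vaddr = 178 = 0b10110010
Split: l1_idx=5, l2_idx=2, offset=2
L1[5] = 1
L2[1][2] = 79
paddr = 79 * 8 + 2 = 634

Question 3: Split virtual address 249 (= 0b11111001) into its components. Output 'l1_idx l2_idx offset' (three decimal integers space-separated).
vaddr = 249 = 0b11111001
  top 3 bits -> l1_idx = 7
  next 2 bits -> l2_idx = 3
  bottom 3 bits -> offset = 1

Answer: 7 3 1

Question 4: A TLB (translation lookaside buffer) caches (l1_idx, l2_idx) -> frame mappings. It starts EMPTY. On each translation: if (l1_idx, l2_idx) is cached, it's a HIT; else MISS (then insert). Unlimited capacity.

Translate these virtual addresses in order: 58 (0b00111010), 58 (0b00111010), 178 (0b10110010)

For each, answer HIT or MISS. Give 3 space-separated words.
vaddr=58: (1,3) not in TLB -> MISS, insert
vaddr=58: (1,3) in TLB -> HIT
vaddr=178: (5,2) not in TLB -> MISS, insert

Answer: MISS HIT MISS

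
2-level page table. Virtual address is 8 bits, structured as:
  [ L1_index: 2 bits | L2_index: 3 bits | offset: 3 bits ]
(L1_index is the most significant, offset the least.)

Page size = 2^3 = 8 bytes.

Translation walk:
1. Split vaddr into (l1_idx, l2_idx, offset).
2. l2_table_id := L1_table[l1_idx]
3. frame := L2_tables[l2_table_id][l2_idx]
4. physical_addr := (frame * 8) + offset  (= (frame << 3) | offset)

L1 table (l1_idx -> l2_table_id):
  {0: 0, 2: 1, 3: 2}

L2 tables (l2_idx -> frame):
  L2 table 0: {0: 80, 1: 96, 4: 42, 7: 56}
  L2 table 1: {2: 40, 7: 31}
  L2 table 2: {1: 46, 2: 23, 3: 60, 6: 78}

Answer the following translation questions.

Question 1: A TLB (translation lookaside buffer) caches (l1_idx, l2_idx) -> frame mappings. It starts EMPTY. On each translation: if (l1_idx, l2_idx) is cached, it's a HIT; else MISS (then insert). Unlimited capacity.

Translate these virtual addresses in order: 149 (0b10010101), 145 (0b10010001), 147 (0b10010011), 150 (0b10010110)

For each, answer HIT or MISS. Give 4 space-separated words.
Answer: MISS HIT HIT HIT

Derivation:
vaddr=149: (2,2) not in TLB -> MISS, insert
vaddr=145: (2,2) in TLB -> HIT
vaddr=147: (2,2) in TLB -> HIT
vaddr=150: (2,2) in TLB -> HIT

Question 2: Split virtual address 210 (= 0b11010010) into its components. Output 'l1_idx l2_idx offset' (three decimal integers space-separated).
Answer: 3 2 2

Derivation:
vaddr = 210 = 0b11010010
  top 2 bits -> l1_idx = 3
  next 3 bits -> l2_idx = 2
  bottom 3 bits -> offset = 2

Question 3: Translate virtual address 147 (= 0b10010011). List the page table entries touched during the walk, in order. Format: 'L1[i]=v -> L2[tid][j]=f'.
Answer: L1[2]=1 -> L2[1][2]=40

Derivation:
vaddr = 147 = 0b10010011
Split: l1_idx=2, l2_idx=2, offset=3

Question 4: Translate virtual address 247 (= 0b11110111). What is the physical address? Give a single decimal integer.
Answer: 631

Derivation:
vaddr = 247 = 0b11110111
Split: l1_idx=3, l2_idx=6, offset=7
L1[3] = 2
L2[2][6] = 78
paddr = 78 * 8 + 7 = 631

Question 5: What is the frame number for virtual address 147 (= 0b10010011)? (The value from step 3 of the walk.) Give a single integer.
vaddr = 147: l1_idx=2, l2_idx=2
L1[2] = 1; L2[1][2] = 40

Answer: 40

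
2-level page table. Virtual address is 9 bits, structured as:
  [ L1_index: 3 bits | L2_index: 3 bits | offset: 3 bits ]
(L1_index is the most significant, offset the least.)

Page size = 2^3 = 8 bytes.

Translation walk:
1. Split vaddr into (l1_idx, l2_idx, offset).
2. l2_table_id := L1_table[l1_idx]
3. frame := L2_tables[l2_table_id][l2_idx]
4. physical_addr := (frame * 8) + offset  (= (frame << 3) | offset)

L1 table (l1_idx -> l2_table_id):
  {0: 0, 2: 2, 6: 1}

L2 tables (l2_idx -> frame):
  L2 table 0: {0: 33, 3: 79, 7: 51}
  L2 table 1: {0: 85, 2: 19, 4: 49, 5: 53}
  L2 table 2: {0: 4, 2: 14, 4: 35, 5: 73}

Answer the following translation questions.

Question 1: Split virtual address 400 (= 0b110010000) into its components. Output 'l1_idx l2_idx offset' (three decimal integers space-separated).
vaddr = 400 = 0b110010000
  top 3 bits -> l1_idx = 6
  next 3 bits -> l2_idx = 2
  bottom 3 bits -> offset = 0

Answer: 6 2 0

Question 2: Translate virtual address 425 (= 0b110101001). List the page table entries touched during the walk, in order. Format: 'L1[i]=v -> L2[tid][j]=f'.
Answer: L1[6]=1 -> L2[1][5]=53

Derivation:
vaddr = 425 = 0b110101001
Split: l1_idx=6, l2_idx=5, offset=1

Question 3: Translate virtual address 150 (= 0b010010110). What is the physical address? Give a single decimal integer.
Answer: 118

Derivation:
vaddr = 150 = 0b010010110
Split: l1_idx=2, l2_idx=2, offset=6
L1[2] = 2
L2[2][2] = 14
paddr = 14 * 8 + 6 = 118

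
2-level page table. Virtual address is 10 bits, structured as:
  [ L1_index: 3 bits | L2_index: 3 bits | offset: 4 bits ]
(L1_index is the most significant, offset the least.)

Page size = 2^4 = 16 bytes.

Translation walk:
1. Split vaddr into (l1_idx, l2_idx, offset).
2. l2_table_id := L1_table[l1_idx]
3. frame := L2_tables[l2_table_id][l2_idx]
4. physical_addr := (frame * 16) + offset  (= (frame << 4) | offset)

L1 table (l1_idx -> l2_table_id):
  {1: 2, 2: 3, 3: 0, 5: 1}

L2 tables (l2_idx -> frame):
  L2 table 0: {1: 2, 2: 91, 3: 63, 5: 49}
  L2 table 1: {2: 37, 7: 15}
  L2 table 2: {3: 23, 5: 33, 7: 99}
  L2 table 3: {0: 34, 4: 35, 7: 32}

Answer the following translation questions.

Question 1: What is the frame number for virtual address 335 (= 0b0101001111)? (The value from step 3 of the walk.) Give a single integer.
Answer: 35

Derivation:
vaddr = 335: l1_idx=2, l2_idx=4
L1[2] = 3; L2[3][4] = 35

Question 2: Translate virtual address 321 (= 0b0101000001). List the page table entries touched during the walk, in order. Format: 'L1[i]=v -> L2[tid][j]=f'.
vaddr = 321 = 0b0101000001
Split: l1_idx=2, l2_idx=4, offset=1

Answer: L1[2]=3 -> L2[3][4]=35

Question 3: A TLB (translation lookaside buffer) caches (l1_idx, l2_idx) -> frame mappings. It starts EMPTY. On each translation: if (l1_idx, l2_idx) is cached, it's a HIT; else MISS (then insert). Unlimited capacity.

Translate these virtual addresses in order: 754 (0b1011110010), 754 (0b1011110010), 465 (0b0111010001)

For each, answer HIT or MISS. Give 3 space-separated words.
vaddr=754: (5,7) not in TLB -> MISS, insert
vaddr=754: (5,7) in TLB -> HIT
vaddr=465: (3,5) not in TLB -> MISS, insert

Answer: MISS HIT MISS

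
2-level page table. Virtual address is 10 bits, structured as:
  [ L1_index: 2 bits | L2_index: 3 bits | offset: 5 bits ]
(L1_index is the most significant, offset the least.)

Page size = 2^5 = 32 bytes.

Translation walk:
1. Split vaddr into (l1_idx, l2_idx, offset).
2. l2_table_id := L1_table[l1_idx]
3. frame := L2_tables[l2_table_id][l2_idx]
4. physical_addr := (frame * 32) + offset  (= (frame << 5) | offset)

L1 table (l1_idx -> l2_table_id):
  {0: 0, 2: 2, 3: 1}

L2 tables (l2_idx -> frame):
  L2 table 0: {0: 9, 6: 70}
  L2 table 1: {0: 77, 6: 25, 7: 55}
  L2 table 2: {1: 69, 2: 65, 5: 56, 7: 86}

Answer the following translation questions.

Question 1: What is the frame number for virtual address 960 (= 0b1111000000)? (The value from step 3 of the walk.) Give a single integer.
vaddr = 960: l1_idx=3, l2_idx=6
L1[3] = 1; L2[1][6] = 25

Answer: 25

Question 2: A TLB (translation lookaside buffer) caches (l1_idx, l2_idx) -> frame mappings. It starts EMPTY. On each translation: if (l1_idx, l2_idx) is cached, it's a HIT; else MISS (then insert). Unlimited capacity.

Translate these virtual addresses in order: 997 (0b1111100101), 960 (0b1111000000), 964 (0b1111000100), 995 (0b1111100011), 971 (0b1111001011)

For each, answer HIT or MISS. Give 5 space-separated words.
Answer: MISS MISS HIT HIT HIT

Derivation:
vaddr=997: (3,7) not in TLB -> MISS, insert
vaddr=960: (3,6) not in TLB -> MISS, insert
vaddr=964: (3,6) in TLB -> HIT
vaddr=995: (3,7) in TLB -> HIT
vaddr=971: (3,6) in TLB -> HIT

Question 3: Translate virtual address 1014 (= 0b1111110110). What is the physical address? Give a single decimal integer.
vaddr = 1014 = 0b1111110110
Split: l1_idx=3, l2_idx=7, offset=22
L1[3] = 1
L2[1][7] = 55
paddr = 55 * 32 + 22 = 1782

Answer: 1782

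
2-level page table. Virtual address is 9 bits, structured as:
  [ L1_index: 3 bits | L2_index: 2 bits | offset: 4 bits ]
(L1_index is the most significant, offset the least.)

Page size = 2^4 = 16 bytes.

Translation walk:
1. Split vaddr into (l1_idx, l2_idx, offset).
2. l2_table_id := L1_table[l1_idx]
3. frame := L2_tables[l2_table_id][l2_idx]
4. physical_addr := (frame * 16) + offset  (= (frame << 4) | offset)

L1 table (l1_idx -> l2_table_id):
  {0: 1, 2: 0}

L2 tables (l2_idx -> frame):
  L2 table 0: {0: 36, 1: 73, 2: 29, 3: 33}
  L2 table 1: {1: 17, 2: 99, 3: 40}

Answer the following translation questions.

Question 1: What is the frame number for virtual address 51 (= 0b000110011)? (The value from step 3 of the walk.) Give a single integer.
Answer: 40

Derivation:
vaddr = 51: l1_idx=0, l2_idx=3
L1[0] = 1; L2[1][3] = 40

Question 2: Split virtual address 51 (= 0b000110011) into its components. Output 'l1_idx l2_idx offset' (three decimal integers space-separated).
Answer: 0 3 3

Derivation:
vaddr = 51 = 0b000110011
  top 3 bits -> l1_idx = 0
  next 2 bits -> l2_idx = 3
  bottom 4 bits -> offset = 3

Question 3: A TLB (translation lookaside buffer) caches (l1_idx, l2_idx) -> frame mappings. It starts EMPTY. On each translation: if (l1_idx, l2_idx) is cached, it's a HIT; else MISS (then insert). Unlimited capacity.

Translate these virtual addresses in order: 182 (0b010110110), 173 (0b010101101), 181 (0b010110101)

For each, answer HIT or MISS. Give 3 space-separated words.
Answer: MISS MISS HIT

Derivation:
vaddr=182: (2,3) not in TLB -> MISS, insert
vaddr=173: (2,2) not in TLB -> MISS, insert
vaddr=181: (2,3) in TLB -> HIT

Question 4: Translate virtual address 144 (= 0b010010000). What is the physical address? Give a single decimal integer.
vaddr = 144 = 0b010010000
Split: l1_idx=2, l2_idx=1, offset=0
L1[2] = 0
L2[0][1] = 73
paddr = 73 * 16 + 0 = 1168

Answer: 1168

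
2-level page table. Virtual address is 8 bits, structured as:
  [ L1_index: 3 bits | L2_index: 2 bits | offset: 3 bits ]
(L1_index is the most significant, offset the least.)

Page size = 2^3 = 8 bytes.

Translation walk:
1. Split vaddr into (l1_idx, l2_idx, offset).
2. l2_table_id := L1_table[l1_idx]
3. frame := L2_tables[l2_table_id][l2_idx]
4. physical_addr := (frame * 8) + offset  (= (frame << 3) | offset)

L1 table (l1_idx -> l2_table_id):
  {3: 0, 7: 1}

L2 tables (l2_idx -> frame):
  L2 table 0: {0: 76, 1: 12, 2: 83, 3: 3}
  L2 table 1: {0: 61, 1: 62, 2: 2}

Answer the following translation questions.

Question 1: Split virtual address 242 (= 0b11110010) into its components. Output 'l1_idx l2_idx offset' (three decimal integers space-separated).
Answer: 7 2 2

Derivation:
vaddr = 242 = 0b11110010
  top 3 bits -> l1_idx = 7
  next 2 bits -> l2_idx = 2
  bottom 3 bits -> offset = 2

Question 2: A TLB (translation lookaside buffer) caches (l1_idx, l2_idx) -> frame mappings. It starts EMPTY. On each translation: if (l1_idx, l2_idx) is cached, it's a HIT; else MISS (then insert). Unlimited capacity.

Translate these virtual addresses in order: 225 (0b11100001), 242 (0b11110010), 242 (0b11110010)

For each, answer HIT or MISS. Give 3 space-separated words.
Answer: MISS MISS HIT

Derivation:
vaddr=225: (7,0) not in TLB -> MISS, insert
vaddr=242: (7,2) not in TLB -> MISS, insert
vaddr=242: (7,2) in TLB -> HIT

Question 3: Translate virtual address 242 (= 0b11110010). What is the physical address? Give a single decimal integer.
Answer: 18

Derivation:
vaddr = 242 = 0b11110010
Split: l1_idx=7, l2_idx=2, offset=2
L1[7] = 1
L2[1][2] = 2
paddr = 2 * 8 + 2 = 18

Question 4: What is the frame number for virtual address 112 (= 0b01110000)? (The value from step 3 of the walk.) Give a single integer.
Answer: 83

Derivation:
vaddr = 112: l1_idx=3, l2_idx=2
L1[3] = 0; L2[0][2] = 83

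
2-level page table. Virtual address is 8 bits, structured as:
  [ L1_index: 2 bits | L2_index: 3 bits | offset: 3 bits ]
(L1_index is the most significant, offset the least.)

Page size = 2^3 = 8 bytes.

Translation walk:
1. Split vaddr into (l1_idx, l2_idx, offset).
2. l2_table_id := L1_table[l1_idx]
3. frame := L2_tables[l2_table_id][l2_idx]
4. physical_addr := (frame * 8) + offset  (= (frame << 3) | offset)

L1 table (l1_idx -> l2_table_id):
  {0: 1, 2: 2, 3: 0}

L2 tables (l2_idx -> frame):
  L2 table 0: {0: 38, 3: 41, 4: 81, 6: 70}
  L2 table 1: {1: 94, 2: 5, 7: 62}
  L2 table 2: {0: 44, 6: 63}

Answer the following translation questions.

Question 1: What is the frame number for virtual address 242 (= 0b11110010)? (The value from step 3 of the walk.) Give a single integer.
Answer: 70

Derivation:
vaddr = 242: l1_idx=3, l2_idx=6
L1[3] = 0; L2[0][6] = 70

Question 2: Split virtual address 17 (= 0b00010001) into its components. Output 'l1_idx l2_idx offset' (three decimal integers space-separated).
vaddr = 17 = 0b00010001
  top 2 bits -> l1_idx = 0
  next 3 bits -> l2_idx = 2
  bottom 3 bits -> offset = 1

Answer: 0 2 1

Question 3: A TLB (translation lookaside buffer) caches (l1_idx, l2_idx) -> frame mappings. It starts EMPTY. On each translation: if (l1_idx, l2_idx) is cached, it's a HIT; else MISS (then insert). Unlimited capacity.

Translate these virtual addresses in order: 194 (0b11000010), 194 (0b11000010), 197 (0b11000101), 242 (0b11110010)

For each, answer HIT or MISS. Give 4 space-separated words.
Answer: MISS HIT HIT MISS

Derivation:
vaddr=194: (3,0) not in TLB -> MISS, insert
vaddr=194: (3,0) in TLB -> HIT
vaddr=197: (3,0) in TLB -> HIT
vaddr=242: (3,6) not in TLB -> MISS, insert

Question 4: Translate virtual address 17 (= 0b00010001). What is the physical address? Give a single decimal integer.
vaddr = 17 = 0b00010001
Split: l1_idx=0, l2_idx=2, offset=1
L1[0] = 1
L2[1][2] = 5
paddr = 5 * 8 + 1 = 41

Answer: 41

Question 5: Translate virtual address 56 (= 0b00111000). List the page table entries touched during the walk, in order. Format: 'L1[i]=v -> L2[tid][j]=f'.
vaddr = 56 = 0b00111000
Split: l1_idx=0, l2_idx=7, offset=0

Answer: L1[0]=1 -> L2[1][7]=62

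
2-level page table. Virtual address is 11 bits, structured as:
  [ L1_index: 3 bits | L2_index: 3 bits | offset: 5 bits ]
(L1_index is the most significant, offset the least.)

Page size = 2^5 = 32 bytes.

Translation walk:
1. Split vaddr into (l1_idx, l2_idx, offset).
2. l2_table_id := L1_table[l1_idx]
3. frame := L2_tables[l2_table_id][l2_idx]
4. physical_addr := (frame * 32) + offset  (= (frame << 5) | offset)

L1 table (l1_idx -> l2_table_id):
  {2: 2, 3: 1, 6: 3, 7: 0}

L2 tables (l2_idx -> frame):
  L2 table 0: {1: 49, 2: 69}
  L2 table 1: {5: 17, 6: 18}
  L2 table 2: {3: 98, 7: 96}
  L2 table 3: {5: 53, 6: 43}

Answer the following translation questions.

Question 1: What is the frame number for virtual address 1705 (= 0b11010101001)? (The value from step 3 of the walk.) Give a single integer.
Answer: 53

Derivation:
vaddr = 1705: l1_idx=6, l2_idx=5
L1[6] = 3; L2[3][5] = 53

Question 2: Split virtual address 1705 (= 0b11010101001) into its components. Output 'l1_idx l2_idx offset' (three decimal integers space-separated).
Answer: 6 5 9

Derivation:
vaddr = 1705 = 0b11010101001
  top 3 bits -> l1_idx = 6
  next 3 bits -> l2_idx = 5
  bottom 5 bits -> offset = 9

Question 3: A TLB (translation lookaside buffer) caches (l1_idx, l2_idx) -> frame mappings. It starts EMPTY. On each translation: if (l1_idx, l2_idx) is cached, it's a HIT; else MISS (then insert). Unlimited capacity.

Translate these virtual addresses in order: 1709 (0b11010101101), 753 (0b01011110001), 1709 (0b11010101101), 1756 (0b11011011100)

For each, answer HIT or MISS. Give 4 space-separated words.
Answer: MISS MISS HIT MISS

Derivation:
vaddr=1709: (6,5) not in TLB -> MISS, insert
vaddr=753: (2,7) not in TLB -> MISS, insert
vaddr=1709: (6,5) in TLB -> HIT
vaddr=1756: (6,6) not in TLB -> MISS, insert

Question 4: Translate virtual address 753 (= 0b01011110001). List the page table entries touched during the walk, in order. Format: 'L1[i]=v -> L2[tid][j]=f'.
Answer: L1[2]=2 -> L2[2][7]=96

Derivation:
vaddr = 753 = 0b01011110001
Split: l1_idx=2, l2_idx=7, offset=17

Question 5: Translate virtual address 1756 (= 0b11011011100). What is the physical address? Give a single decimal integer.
vaddr = 1756 = 0b11011011100
Split: l1_idx=6, l2_idx=6, offset=28
L1[6] = 3
L2[3][6] = 43
paddr = 43 * 32 + 28 = 1404

Answer: 1404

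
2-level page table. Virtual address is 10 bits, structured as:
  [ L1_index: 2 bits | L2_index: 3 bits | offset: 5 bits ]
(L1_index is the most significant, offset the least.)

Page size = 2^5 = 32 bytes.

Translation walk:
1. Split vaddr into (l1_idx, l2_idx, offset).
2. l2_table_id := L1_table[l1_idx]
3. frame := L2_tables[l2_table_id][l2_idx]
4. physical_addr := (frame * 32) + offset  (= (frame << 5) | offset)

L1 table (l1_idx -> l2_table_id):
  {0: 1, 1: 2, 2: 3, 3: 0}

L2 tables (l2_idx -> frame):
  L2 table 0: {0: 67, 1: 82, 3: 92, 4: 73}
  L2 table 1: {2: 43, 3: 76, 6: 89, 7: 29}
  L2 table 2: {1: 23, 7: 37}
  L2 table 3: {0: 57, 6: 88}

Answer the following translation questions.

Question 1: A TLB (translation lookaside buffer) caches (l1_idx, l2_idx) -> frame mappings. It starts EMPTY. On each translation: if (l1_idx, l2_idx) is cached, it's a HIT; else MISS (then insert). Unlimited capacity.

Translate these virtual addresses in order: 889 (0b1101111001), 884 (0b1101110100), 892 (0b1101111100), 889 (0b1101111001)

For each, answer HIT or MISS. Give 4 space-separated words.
vaddr=889: (3,3) not in TLB -> MISS, insert
vaddr=884: (3,3) in TLB -> HIT
vaddr=892: (3,3) in TLB -> HIT
vaddr=889: (3,3) in TLB -> HIT

Answer: MISS HIT HIT HIT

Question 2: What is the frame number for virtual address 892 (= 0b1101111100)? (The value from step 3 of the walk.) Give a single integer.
vaddr = 892: l1_idx=3, l2_idx=3
L1[3] = 0; L2[0][3] = 92

Answer: 92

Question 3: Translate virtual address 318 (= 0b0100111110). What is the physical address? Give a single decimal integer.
Answer: 766

Derivation:
vaddr = 318 = 0b0100111110
Split: l1_idx=1, l2_idx=1, offset=30
L1[1] = 2
L2[2][1] = 23
paddr = 23 * 32 + 30 = 766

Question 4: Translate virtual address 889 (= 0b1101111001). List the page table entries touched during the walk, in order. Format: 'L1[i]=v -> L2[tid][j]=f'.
vaddr = 889 = 0b1101111001
Split: l1_idx=3, l2_idx=3, offset=25

Answer: L1[3]=0 -> L2[0][3]=92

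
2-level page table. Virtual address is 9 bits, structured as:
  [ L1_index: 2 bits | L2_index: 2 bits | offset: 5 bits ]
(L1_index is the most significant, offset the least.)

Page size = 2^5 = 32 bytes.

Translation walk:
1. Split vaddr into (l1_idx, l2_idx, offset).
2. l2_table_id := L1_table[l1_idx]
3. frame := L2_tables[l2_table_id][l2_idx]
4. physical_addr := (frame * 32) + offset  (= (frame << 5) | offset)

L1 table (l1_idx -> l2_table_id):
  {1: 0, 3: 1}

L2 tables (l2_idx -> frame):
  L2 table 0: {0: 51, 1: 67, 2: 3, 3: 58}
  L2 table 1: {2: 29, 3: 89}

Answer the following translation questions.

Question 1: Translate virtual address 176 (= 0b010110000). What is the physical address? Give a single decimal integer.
Answer: 2160

Derivation:
vaddr = 176 = 0b010110000
Split: l1_idx=1, l2_idx=1, offset=16
L1[1] = 0
L2[0][1] = 67
paddr = 67 * 32 + 16 = 2160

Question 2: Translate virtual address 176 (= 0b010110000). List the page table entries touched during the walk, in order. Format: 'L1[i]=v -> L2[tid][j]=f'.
vaddr = 176 = 0b010110000
Split: l1_idx=1, l2_idx=1, offset=16

Answer: L1[1]=0 -> L2[0][1]=67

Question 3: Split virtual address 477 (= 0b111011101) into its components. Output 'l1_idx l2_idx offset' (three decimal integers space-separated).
Answer: 3 2 29

Derivation:
vaddr = 477 = 0b111011101
  top 2 bits -> l1_idx = 3
  next 2 bits -> l2_idx = 2
  bottom 5 bits -> offset = 29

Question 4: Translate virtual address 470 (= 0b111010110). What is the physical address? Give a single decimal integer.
vaddr = 470 = 0b111010110
Split: l1_idx=3, l2_idx=2, offset=22
L1[3] = 1
L2[1][2] = 29
paddr = 29 * 32 + 22 = 950

Answer: 950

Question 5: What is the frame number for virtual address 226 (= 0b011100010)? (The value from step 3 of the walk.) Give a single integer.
vaddr = 226: l1_idx=1, l2_idx=3
L1[1] = 0; L2[0][3] = 58

Answer: 58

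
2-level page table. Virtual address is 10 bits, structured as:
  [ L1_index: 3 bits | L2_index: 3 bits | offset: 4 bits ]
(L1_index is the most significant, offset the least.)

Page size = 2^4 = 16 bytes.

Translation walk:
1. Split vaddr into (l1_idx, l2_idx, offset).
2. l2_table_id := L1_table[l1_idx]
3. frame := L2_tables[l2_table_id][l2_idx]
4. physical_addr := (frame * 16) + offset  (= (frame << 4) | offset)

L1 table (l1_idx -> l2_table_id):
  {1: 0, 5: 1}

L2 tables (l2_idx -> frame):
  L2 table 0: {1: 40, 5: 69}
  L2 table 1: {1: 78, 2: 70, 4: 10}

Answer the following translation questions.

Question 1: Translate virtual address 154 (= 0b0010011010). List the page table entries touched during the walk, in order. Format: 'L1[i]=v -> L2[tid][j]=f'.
vaddr = 154 = 0b0010011010
Split: l1_idx=1, l2_idx=1, offset=10

Answer: L1[1]=0 -> L2[0][1]=40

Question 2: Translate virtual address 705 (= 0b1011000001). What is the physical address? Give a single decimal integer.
vaddr = 705 = 0b1011000001
Split: l1_idx=5, l2_idx=4, offset=1
L1[5] = 1
L2[1][4] = 10
paddr = 10 * 16 + 1 = 161

Answer: 161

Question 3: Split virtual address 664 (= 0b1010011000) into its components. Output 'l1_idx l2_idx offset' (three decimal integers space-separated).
Answer: 5 1 8

Derivation:
vaddr = 664 = 0b1010011000
  top 3 bits -> l1_idx = 5
  next 3 bits -> l2_idx = 1
  bottom 4 bits -> offset = 8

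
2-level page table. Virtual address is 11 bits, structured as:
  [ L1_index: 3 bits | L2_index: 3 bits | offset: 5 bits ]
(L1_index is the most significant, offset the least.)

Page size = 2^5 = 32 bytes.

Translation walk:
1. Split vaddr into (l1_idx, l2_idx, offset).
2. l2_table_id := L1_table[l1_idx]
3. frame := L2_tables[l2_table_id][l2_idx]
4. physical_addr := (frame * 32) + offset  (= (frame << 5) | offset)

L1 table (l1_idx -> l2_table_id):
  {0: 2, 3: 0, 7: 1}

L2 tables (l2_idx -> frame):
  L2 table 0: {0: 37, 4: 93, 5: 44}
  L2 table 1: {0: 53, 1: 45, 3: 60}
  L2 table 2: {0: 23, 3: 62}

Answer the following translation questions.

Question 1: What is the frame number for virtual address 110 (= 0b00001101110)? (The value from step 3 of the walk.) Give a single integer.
vaddr = 110: l1_idx=0, l2_idx=3
L1[0] = 2; L2[2][3] = 62

Answer: 62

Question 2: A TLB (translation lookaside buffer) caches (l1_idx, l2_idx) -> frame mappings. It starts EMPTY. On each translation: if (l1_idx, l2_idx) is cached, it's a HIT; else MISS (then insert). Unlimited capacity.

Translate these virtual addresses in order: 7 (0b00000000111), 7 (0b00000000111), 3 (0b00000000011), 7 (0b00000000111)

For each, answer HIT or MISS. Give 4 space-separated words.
vaddr=7: (0,0) not in TLB -> MISS, insert
vaddr=7: (0,0) in TLB -> HIT
vaddr=3: (0,0) in TLB -> HIT
vaddr=7: (0,0) in TLB -> HIT

Answer: MISS HIT HIT HIT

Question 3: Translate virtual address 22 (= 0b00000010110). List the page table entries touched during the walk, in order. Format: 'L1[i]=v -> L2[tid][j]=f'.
Answer: L1[0]=2 -> L2[2][0]=23

Derivation:
vaddr = 22 = 0b00000010110
Split: l1_idx=0, l2_idx=0, offset=22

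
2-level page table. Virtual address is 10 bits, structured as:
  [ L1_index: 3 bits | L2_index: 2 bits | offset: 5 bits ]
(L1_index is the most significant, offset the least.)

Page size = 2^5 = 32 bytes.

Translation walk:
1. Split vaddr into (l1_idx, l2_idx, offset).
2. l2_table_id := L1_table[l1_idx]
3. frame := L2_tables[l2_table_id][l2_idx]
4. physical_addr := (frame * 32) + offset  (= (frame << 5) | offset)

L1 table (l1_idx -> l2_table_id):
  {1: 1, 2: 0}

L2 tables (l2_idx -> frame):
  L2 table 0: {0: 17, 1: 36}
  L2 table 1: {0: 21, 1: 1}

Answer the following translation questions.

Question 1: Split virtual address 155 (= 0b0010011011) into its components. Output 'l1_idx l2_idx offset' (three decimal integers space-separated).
vaddr = 155 = 0b0010011011
  top 3 bits -> l1_idx = 1
  next 2 bits -> l2_idx = 0
  bottom 5 bits -> offset = 27

Answer: 1 0 27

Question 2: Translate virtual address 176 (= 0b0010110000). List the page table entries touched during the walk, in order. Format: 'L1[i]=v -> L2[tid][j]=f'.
vaddr = 176 = 0b0010110000
Split: l1_idx=1, l2_idx=1, offset=16

Answer: L1[1]=1 -> L2[1][1]=1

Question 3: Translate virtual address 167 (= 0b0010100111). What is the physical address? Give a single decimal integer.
vaddr = 167 = 0b0010100111
Split: l1_idx=1, l2_idx=1, offset=7
L1[1] = 1
L2[1][1] = 1
paddr = 1 * 32 + 7 = 39

Answer: 39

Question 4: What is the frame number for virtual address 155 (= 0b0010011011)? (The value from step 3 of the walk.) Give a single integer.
Answer: 21

Derivation:
vaddr = 155: l1_idx=1, l2_idx=0
L1[1] = 1; L2[1][0] = 21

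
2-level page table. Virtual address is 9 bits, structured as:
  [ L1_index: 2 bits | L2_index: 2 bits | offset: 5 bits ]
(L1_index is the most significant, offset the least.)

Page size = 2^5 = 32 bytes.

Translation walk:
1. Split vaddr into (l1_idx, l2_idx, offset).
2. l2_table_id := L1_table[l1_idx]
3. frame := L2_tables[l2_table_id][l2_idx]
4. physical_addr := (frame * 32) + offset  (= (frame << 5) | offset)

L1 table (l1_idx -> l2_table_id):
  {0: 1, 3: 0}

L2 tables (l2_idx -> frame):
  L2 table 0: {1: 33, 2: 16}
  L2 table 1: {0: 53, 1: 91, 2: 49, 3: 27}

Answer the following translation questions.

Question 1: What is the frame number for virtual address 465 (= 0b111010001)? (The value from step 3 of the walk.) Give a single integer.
vaddr = 465: l1_idx=3, l2_idx=2
L1[3] = 0; L2[0][2] = 16

Answer: 16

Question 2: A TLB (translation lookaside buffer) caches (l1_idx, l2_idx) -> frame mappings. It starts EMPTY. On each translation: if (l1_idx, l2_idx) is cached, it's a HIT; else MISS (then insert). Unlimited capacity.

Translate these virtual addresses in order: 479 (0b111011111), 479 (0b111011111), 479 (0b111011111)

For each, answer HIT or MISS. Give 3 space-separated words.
vaddr=479: (3,2) not in TLB -> MISS, insert
vaddr=479: (3,2) in TLB -> HIT
vaddr=479: (3,2) in TLB -> HIT

Answer: MISS HIT HIT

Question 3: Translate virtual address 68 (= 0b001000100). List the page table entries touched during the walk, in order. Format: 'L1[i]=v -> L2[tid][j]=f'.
vaddr = 68 = 0b001000100
Split: l1_idx=0, l2_idx=2, offset=4

Answer: L1[0]=1 -> L2[1][2]=49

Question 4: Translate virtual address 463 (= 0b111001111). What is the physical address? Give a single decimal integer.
vaddr = 463 = 0b111001111
Split: l1_idx=3, l2_idx=2, offset=15
L1[3] = 0
L2[0][2] = 16
paddr = 16 * 32 + 15 = 527

Answer: 527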